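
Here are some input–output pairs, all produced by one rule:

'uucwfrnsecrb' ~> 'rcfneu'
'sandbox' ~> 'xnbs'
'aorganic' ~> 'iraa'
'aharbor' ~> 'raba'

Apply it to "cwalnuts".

In each case the input is transformed by: keep every other character starting from the first (positions 1st, 3rd, 5th, ...), then swap the first and last characters.
Working it through for "cwalnuts": intermediate "cant", final "tanc".

tanc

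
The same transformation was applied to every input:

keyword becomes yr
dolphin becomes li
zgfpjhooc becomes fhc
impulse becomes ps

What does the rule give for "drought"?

oh

The pattern: keep one character in every 3, starting at position 3 (positions 3rd, 6th, 9th, ...).
Applying that to "drought" gives "oh".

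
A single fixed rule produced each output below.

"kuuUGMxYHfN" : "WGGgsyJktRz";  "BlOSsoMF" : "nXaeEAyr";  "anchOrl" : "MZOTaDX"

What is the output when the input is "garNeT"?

What's happening: shift every letter 12 places forward in the alphabet (wrapping around), then flip the case of every letter.
Working it through for "garNeT": intermediate "smdZqF", final "SMDzQf".

SMDzQf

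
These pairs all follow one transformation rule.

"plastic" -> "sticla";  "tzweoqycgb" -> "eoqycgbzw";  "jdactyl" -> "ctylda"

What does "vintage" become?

tagein

The transformation: delete the first character, then move the first 2 characters to the end (rotate left by 2).
On "vintage" that produces "tagein".
(Check on "tzweoqycgb": → "zweoqycgb" → "eoqycgbzw" ✓)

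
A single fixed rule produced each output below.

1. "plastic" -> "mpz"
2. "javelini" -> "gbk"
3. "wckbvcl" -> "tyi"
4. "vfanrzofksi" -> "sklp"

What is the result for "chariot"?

Each output is the input with this applied: keep one character in every 3, starting at position 1 (positions 1st, 4th, 7th, ...), then shift every letter 3 places backward in the alphabet (wrapping around).
For "chariot", step one produces "crt"; step two turns that into "zoq".

zoq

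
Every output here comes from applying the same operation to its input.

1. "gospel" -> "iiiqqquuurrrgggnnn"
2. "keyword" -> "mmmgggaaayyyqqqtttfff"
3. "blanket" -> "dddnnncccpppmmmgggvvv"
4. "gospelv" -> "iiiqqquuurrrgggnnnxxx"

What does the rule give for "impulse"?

kkkooorrrwwwnnnuuuggg

The pattern: repeat every character 3 times, then shift every letter 2 places forward in the alphabet (wrapping around).
For "impulse", step one produces "iiimmmpppuuulllssseee"; step two turns that into "kkkooorrrwwwnnnuuuggg".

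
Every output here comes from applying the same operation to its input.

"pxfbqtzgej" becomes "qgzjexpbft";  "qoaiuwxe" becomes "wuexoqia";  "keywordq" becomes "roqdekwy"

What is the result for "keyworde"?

In each case the input is transformed by: swap each adjacent pair of characters (1↔2, 3↔4, ...), then swap the front and back halves of the string.
Applying both steps to "keyworde": "ekwyroed", then "roedekwy".

roedekwy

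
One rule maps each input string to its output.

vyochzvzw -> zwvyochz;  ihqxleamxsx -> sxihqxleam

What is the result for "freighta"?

tafreig

Each output is the input with this applied: move the last 3 characters to the front (rotate right by 3), then delete the first character.
For "freighta", step one produces "htafreig"; step two turns that into "tafreig".
(Check on "vyochzvzw": → "vzwvyochz" → "zwvyochz" ✓)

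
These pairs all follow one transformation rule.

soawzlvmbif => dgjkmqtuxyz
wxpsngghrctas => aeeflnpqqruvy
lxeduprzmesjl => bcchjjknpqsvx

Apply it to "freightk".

The rule is to shift every letter 2 places backward in the alphabet (wrapping around), then sort the characters into alphabetical order.
"freightk" → "dpcgefri" → "cdefgipr".
(Check on "lxeduprzmesjl": → "jvcbsnpxkcqhj" → "bcchjjknpqsvx" ✓)

cdefgipr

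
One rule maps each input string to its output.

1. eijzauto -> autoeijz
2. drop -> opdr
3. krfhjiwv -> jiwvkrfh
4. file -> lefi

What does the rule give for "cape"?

Looking at the pairs, the operation is to swap the front and back halves of the string.
Applying that to "cape" gives "peca".

peca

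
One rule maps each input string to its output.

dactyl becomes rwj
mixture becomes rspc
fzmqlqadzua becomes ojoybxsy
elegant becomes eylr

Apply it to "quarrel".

The rule is to delete the first 3 characters, then shift every letter 2 places backward in the alphabet (wrapping around).
"quarrel" → "rrel" → "ppcj".

ppcj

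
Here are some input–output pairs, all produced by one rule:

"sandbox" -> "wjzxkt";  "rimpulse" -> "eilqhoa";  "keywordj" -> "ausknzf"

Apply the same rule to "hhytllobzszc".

duphhkxvovy

Looking at the pairs, the operation is to delete the first character, then shift every letter 4 places backward in the alphabet (wrapping around).
So "hhytllobzszc" becomes "duphhkxvovy".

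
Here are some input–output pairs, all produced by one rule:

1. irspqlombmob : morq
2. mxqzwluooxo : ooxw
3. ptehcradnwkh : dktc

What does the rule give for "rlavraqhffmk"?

hmlr

In each case the input is transformed by: keep one character in every 3, starting at position 2 (positions 2nd, 5th, 8th, ...), then move the first 2 characters to the end (rotate left by 2).
"rlavraqhffmk" → "lrhm" → "hmlr".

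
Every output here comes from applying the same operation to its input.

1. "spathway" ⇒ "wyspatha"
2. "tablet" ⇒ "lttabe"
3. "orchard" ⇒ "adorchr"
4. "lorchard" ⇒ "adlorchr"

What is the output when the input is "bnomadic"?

What's happening: move the last 2 characters to the front (rotate right by 2), then swap the first and last characters.
Applying both steps to "bnomadic": "icbnomad", then "dcbnomai".

dcbnomai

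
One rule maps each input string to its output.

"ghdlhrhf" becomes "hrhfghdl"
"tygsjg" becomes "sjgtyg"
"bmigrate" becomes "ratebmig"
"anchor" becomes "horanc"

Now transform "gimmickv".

ickvgimm

What's happening: swap the front and back halves of the string.
On "gimmickv" that produces "ickvgimm".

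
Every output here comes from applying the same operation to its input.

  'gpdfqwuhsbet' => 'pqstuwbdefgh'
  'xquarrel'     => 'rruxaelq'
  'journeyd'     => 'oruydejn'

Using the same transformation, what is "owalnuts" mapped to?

stuwalno

Rule — sort the characters into alphabetical order, then swap the front and back halves of the string.
On "owalnuts": the first step gives "alnostuw", and the second then gives "stuwalno".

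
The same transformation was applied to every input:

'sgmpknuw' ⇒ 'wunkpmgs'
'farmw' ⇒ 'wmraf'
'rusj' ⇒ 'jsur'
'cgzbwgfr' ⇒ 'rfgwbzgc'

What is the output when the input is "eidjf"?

The transformation: reverse the string.
"eidjf" → "fjdie".

fjdie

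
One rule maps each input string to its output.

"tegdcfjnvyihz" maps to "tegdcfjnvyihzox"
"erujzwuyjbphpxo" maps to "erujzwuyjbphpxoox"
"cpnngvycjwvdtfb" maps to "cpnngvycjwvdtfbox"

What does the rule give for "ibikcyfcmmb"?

Each output is the input with this applied: append "ox".
For "ibikcyfcmmb" the result is "ibikcyfcmmbox".

ibikcyfcmmbox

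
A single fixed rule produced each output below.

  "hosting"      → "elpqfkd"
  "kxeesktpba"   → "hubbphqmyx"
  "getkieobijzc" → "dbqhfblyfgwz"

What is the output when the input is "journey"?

glrokbv

The transformation: shift every letter 3 places backward in the alphabet (wrapping around).
So "journey" becomes "glrokbv".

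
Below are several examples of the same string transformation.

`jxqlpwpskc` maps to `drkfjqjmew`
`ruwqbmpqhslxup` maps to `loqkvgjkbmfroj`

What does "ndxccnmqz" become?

hxrwwhgkt

In each case the input is transformed by: shift every letter 6 places backward in the alphabet (wrapping around).
Doing the same to "ndxccnmqz": "hxrwwhgkt".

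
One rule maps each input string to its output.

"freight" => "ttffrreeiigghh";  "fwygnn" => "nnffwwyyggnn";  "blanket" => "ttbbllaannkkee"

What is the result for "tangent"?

In each case the input is transformed by: move the last character to the front, then double every character.
Working it through for "tangent": intermediate "ttangen", final "ttttaannggeenn".

ttttaannggeenn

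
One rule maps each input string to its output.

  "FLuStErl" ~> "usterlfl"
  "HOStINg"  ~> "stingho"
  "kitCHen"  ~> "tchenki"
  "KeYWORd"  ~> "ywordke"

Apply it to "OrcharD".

chardor

What's happening: move the first 2 characters to the end (rotate left by 2), then convert every letter to lowercase.
"OrcharD" → "chardor".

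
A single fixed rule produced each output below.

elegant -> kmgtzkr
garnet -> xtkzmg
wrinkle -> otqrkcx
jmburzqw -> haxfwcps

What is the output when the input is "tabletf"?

hrkzlzg

In each case the input is transformed by: shift every letter 6 places forward in the alphabet (wrapping around), then move the first 2 characters to the end (rotate left by 2).
"tabletf" → "zghrkzl" → "hrkzlzg".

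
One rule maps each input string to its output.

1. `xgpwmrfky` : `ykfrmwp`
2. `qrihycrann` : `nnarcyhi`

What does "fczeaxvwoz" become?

zowvxaez

Rule — reverse the string, then delete the last 2 characters.
For "fczeaxvwoz", step one produces "zowvxaezcf"; step two turns that into "zowvxaez".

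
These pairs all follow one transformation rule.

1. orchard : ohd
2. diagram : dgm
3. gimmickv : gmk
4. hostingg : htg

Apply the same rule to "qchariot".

The transformation: keep one character in every 3, starting at position 1 (positions 1st, 4th, 7th, ...).
"qchariot" → "qao".

qao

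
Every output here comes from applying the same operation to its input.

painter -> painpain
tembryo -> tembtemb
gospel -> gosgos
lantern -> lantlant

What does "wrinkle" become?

The transformation: delete the last 3 characters, then write the whole string twice.
Applying both steps to "wrinkle": "wrin", then "wrinwrin".

wrinwrin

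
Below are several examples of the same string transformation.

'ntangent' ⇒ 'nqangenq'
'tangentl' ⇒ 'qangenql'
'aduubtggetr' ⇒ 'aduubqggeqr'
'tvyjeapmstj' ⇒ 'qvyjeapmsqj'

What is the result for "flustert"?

The rule is to replace every "t" with "q".
For "flustert" the result is "flusqerq".

flusqerq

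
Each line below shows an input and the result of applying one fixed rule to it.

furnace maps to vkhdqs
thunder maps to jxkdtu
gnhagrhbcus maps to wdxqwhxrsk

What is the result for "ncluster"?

dsbkiju

Each output is the input with this applied: shift every letter 10 places backward in the alphabet (wrapping around), then delete the last character.
On "ncluster": the first step gives "dsbkijuh", and the second then gives "dsbkiju".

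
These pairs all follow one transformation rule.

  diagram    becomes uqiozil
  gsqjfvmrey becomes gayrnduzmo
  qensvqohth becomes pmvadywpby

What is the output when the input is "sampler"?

ziuxtma

The pattern: shift every letter 8 places forward in the alphabet (wrapping around), then swap the first and last characters.
Working it through for "sampler": intermediate "aiuxtmz", final "ziuxtma".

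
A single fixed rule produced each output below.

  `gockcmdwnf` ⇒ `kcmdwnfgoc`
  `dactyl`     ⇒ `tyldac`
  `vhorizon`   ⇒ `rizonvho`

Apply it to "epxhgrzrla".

hgrzrlaepx

Each output is the input with this applied: move the first 3 characters to the end (rotate left by 3).
"epxhgrzrla" → "hgrzrlaepx".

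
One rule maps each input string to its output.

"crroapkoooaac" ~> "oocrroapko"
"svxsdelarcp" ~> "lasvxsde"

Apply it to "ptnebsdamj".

What's happening: delete the last 3 characters, then move the last 2 characters to the front (rotate right by 2).
So "ptnebsdamj" becomes "sdptneb".
(Check on "svxsdelarcp": → "svxsdela" → "lasvxsde" ✓)

sdptneb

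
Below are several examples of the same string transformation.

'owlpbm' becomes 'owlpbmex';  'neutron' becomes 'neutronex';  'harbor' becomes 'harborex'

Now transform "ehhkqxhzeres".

The pattern: append "ex".
Doing the same to "ehhkqxhzeres": "ehhkqxhzeresex".

ehhkqxhzeresex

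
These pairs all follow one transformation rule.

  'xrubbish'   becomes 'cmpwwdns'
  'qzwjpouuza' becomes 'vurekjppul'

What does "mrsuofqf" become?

amnpjalh

Looking at the pairs, the operation is to shift every letter 5 places backward in the alphabet (wrapping around), then swap the first and last characters.
Starting from "mrsuofqf": after the first operation, "hmnpjala"; after the second, "amnpjalh".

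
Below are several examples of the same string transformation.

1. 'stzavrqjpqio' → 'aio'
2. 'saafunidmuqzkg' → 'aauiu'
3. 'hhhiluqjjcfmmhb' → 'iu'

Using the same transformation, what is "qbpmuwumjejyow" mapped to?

uueo

The transformation: keep only the vowels.
Doing the same to "qbpmuwumjejyow": "uueo".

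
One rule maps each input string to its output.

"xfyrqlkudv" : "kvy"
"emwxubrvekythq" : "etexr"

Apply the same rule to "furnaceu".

Looking at the pairs, the operation is to swap the front and back halves of the string, then keep one character in every 3, starting at position 2 (positions 2nd, 5th, 8th, ...).
On "furnaceu": the first step gives "aceufurn", and the second then gives "cfn".

cfn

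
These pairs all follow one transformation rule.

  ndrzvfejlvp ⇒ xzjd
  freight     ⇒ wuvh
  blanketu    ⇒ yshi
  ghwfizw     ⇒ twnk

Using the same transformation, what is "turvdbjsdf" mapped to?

What's happening: shift every letter 12 places backward in the alphabet (wrapping around), then keep only the last 4 characters.
"turvdbjsdf" → "xgrt".

xgrt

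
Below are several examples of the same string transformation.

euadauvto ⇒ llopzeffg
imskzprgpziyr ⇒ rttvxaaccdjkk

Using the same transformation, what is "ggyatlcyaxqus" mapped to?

llnrrwbdefijj

Each output is the input with this applied: sort the characters into alphabetical order, then shift every letter 11 places forward in the alphabet (wrapping around).
On "ggyatlcyaxqus": the first step gives "aacgglqstuxyy", and the second then gives "llnrrwbdefijj".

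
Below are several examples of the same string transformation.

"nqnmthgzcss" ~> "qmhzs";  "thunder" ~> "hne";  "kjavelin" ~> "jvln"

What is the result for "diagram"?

iga

In each case the input is transformed by: keep every other character starting from the second (positions 2nd, 4th, 6th, ...).
Applying that to "diagram" gives "iga".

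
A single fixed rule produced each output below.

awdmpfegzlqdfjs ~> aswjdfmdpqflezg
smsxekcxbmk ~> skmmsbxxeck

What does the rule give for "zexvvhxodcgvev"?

The pattern: take characters alternately from the front and the back (1st, last, 2nd, 2nd-last, ...).
So "zexvvhxodcgvev" becomes "zveexvvgvchdxo".

zveexvvgvchdxo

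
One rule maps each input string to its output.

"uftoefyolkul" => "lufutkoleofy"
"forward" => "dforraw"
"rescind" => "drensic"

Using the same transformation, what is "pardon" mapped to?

In each case the input is transformed by: swap the first and last characters, then take characters alternately from the front and the back (1st, last, 2nd, 2nd-last, ...).
For "pardon", step one produces "nardop"; step two turns that into "npaord".
(Check on "uftoefyolkul": → "lftoefyolkuu" → "lufutkoleofy" ✓)

npaord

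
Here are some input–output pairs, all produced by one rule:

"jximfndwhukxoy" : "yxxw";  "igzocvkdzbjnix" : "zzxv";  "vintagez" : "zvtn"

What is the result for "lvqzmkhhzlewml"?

The pattern: sort the characters into reverse alphabetical order, then keep only the first 4 characters.
"lvqzmkhhzlewml" → "zzwvqmmlllkhhe" → "zzwv".

zzwv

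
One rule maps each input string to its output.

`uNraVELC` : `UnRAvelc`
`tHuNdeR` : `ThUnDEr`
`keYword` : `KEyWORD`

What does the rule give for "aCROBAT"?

Acrobat

Looking at the pairs, the operation is to flip the case of every letter.
So "aCROBAT" becomes "Acrobat".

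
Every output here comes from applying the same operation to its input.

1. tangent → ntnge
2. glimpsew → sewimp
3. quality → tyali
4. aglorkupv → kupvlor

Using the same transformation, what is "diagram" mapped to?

The transformation: delete the first 2 characters, then move the first 3 characters to the end (rotate left by 3).
"diagram" → "agram" → "amagr".
(Check on "glimpsew": → "impsew" → "sewimp" ✓)

amagr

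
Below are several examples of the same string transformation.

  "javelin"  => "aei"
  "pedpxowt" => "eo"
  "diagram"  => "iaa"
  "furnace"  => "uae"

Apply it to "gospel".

The transformation: keep only the vowels.
So "gospel" becomes "oe".

oe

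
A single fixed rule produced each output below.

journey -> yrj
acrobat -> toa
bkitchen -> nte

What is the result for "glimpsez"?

The rule is to swap the first and last characters, then keep one character in every 3, starting at position 1 (positions 1st, 4th, 7th, ...).
"glimpsez" → "zlimpseg" → "zme".

zme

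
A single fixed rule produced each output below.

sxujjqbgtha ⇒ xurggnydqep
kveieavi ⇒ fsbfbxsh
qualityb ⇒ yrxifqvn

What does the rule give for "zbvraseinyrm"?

jysoxpbfkvow

The transformation: swap the first and last characters, then shift every letter 3 places backward in the alphabet (wrapping around).
Working it through for "zbvraseinyrm": intermediate "mbvraseinyrz", final "jysoxpbfkvow".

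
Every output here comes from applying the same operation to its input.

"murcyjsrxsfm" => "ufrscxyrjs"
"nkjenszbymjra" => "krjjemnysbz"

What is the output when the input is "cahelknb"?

Each output is the input with this applied: take characters alternately from the front and the back (1st, last, 2nd, 2nd-last, ...), then delete the first 2 characters.
Starting from "cahelknb": after the first operation, "cbanhkel"; after the second, "anhkel".
(Check on "murcyjsrxsfm": → "mmufrscxyrjs" → "ufrscxyrjs" ✓)

anhkel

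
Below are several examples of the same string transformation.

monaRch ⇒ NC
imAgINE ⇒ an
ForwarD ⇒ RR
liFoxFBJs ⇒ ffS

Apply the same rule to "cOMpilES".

mL

Rule — flip the case of every letter, then keep one character in every 3, starting at position 3 (positions 3rd, 6th, 9th, ...).
Starting from "cOMpilES": after the first operation, "ComPILes"; after the second, "mL".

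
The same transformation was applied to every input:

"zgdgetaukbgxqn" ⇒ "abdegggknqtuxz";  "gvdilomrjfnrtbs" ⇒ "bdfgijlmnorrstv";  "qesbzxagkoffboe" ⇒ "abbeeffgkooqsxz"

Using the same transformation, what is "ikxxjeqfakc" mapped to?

Rule — sort the characters into alphabetical order.
On "ikxxjeqfakc" that produces "acefijkkqxx".

acefijkkqxx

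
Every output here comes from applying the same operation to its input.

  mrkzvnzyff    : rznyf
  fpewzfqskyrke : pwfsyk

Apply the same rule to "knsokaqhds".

noahs

The rule is to keep every other character starting from the second (positions 2nd, 4th, 6th, ...).
Applying that to "knsokaqhds" gives "noahs".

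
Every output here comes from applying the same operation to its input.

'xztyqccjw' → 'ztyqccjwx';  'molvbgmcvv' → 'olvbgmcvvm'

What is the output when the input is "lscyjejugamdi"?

scyjejugamdil

The rule is to move the first character to the end.
So "lscyjejugamdi" becomes "scyjejugamdil".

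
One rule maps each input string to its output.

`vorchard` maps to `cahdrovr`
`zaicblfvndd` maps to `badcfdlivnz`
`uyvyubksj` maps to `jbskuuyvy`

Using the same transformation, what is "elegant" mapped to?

eagenlt

Rule — sort the characters into alphabetical order, then swap each adjacent pair of characters (1↔2, 3↔4, ...).
So "elegant" becomes "eagenlt".
(Check on "uyvyubksj": → "bjksuuvyy" → "jbskuuyvy" ✓)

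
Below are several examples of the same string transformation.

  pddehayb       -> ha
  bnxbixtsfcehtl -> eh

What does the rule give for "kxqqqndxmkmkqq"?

What's happening: move the last 2 characters to the front (rotate right by 2), then keep only the last 2 characters.
For "kxqqqndxmkmkqq", step one produces "qqkxqqqndxmkmk"; step two turns that into "mk".

mk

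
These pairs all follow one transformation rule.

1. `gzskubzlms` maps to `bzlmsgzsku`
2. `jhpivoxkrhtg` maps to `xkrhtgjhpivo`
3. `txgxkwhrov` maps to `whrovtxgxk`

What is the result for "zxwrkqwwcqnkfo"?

wcqnkfozxwrkqw

What's happening: swap the front and back halves of the string.
So "zxwrkqwwcqnkfo" becomes "wcqnkfozxwrkqw".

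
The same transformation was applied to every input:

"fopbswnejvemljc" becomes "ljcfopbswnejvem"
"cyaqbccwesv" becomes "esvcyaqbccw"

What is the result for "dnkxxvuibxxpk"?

xpkdnkxxvuibx

The pattern: move the last 3 characters to the front (rotate right by 3).
For "dnkxxvuibxxpk" the result is "xpkdnkxxvuibx".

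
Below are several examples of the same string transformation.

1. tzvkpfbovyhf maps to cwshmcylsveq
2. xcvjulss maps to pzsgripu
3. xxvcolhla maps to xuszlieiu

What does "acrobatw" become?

In each case the input is transformed by: shift every letter 3 places backward in the alphabet (wrapping around), then swap the first and last characters.
On "acrobatw": the first step gives "xzolyxqt", and the second then gives "tzolyxqx".

tzolyxqx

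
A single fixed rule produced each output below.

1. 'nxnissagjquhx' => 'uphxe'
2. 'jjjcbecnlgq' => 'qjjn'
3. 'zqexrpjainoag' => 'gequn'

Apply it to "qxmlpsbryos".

Rule — keep one character in every 3, starting at position 1 (positions 1st, 4th, 7th, ...), then shift every letter 7 places forward in the alphabet (wrapping around).
"qxmlpsbryos" → "xsiv".

xsiv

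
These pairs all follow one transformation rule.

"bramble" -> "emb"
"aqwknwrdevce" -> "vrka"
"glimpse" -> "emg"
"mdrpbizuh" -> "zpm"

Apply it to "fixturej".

Looking at the pairs, the operation is to keep one character in every 3, starting at position 1 (positions 1st, 4th, 7th, ...), then reverse the string.
Applying both steps to "fixturej": "fte", then "etf".
(Check on "bramble": → "bme" → "emb" ✓)

etf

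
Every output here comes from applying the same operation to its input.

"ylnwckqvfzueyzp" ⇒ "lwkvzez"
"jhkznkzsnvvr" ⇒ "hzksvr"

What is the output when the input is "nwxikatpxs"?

wiaps

Each output is the input with this applied: keep every other character starting from the second (positions 2nd, 4th, 6th, ...).
For "nwxikatpxs" the result is "wiaps".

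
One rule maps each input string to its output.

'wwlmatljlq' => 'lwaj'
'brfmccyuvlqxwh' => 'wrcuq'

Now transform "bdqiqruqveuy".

What's happening: move the last 2 characters to the front (rotate right by 2), then keep one character in every 3, starting at position 1 (positions 1st, 4th, 7th, ...).
"bdqiqruqveuy" → "uybdqiqruqve" → "udqq".

udqq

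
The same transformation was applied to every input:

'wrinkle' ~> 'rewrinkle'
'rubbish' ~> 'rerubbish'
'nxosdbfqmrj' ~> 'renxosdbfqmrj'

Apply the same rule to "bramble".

rebramble

What's happening: prepend "re".
"bramble" → "rebramble".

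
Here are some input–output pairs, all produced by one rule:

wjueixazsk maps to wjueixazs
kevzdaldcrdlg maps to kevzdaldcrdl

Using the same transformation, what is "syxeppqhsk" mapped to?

syxeppqhs

In each case the input is transformed by: delete the last character.
"syxeppqhsk" → "syxeppqhs".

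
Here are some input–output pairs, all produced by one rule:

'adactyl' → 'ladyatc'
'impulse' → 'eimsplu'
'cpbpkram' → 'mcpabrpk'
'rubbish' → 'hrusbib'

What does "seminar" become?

What's happening: swap the first and last characters, then take characters alternately from the front and the back (1st, last, 2nd, 2nd-last, ...).
For "seminar", step one produces "reminas"; step two turns that into "rseamni".

rseamni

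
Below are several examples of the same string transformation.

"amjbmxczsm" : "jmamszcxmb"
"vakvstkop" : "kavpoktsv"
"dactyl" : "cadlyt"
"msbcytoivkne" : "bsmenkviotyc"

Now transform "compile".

The pattern: move the first 3 characters to the end (rotate left by 3), then reverse the string.
For "compile", step one produces "pilecom"; step two turns that into "mocelip".

mocelip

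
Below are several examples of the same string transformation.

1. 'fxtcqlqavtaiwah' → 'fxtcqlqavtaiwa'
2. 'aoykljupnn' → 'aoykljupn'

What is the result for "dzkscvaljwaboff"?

The rule is to delete the last character.
"dzkscvaljwaboff" → "dzkscvaljwabof".

dzkscvaljwabof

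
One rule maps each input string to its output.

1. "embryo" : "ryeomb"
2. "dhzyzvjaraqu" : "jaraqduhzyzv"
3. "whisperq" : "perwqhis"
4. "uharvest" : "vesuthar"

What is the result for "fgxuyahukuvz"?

Rule — swap the first and last characters, then swap the front and back halves of the string.
Applying both steps to "fgxuyahukuvz": "zgxuyahukuvf", then "hukuvfzgxuya".

hukuvfzgxuya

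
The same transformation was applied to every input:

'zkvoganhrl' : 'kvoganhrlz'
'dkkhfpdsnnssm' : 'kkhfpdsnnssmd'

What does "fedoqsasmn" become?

edoqsasmnf

Rule — move the first character to the end.
For "fedoqsasmn" the result is "edoqsasmnf".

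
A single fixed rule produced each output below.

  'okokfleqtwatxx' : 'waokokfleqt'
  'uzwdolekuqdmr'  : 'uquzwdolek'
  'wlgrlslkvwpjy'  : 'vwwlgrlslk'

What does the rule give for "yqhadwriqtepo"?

qtyqhadwri

Each output is the input with this applied: delete the last 3 characters, then move the last 2 characters to the front (rotate right by 2).
Working it through for "yqhadwriqtepo": intermediate "yqhadwriqt", final "qtyqhadwri".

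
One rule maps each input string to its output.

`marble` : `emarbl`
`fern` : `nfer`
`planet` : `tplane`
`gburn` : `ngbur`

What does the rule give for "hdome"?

The rule is to move the last character to the front.
Doing the same to "hdome": "ehdom".

ehdom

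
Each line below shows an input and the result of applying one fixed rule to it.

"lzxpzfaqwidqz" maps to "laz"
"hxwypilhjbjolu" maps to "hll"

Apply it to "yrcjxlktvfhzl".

ykl

The pattern: keep one character in every 3, starting at position 1 (positions 1st, 4th, 7th, ...), then keep every other character starting from the first (positions 1st, 3rd, 5th, ...).
On "yrcjxlktvfhzl" that produces "ykl".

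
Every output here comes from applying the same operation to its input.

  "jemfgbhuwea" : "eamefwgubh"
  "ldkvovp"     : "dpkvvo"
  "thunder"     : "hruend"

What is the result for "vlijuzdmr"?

lrimjduz

The pattern: delete the first character, then take characters alternately from the front and the back (1st, last, 2nd, 2nd-last, ...).
Starting from "vlijuzdmr": after the first operation, "lijuzdmr"; after the second, "lrimjduz".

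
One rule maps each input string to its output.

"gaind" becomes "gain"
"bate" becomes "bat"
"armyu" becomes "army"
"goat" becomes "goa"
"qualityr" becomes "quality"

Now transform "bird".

bir

What's happening: delete the last character.
Doing the same to "bird": "bir".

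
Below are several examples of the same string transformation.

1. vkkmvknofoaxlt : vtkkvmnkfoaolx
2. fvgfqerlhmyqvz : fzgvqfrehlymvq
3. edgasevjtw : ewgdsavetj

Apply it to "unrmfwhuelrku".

The rule is to move the last character to the front, then swap each adjacent pair of characters (1↔2, 3↔4, ...).
"unrmfwhuelrku" → "uunrmfwhuelrk" → "uurnfmhweurlk".

uurnfmhweurlk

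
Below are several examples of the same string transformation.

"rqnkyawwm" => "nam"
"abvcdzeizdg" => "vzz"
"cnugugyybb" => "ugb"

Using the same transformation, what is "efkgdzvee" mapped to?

The transformation: keep one character in every 3, starting at position 3 (positions 3rd, 6th, 9th, ...).
On "efkgdzvee" that produces "kze".

kze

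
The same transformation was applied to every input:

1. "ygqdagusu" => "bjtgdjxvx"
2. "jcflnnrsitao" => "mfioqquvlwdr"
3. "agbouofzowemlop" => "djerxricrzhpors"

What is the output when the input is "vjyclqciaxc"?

ymbfotfldaf

The pattern: shift every letter 3 places forward in the alphabet (wrapping around).
"vjyclqciaxc" → "ymbfotfldaf".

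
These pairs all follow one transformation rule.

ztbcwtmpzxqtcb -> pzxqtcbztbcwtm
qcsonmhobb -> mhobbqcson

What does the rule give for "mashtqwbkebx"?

wbkebxmashtq

In each case the input is transformed by: swap the front and back halves of the string.
Doing the same to "mashtqwbkebx": "wbkebxmashtq".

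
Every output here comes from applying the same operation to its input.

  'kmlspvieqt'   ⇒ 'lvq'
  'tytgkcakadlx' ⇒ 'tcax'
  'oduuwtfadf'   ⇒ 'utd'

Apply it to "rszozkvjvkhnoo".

zkvn

Rule — keep one character in every 3, starting at position 3 (positions 3rd, 6th, 9th, ...).
So "rszozkvjvkhnoo" becomes "zkvn".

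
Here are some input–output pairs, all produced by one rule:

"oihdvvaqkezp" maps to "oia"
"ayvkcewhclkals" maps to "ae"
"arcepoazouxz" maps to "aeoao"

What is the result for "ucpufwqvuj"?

The pattern: delete the last 3 characters, then keep only the vowels.
On "ucpufwqvuj": the first step gives "ucpufwq", and the second then gives "uu".

uu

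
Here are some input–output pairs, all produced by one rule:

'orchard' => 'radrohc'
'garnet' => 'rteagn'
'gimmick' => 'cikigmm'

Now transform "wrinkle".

lkerwni

What's happening: swap each adjacent pair of characters (1↔2, 3↔4, ...), then move the last 3 characters to the front (rotate right by 3).
Applying both steps to "wrinkle": "rwnilke", then "lkerwni".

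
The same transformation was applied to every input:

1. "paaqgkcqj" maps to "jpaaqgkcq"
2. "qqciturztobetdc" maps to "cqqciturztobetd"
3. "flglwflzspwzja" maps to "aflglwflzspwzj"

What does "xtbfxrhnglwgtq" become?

qxtbfxrhnglwgt

The rule is to move the last character to the front.
On "xtbfxrhnglwgtq" that produces "qxtbfxrhnglwgt".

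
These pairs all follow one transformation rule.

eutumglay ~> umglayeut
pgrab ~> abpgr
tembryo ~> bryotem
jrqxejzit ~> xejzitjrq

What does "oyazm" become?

zmoya

In each case the input is transformed by: move the first 3 characters to the end (rotate left by 3).
So "oyazm" becomes "zmoya".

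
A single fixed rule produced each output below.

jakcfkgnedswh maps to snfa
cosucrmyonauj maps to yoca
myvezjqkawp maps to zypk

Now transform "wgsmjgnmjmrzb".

Rule — keep one character in every 3, starting at position 2 (positions 2nd, 5th, 8th, ...), then sort the characters into reverse alphabetical order.
Starting from "wgsmjgnmjmrzb": after the first operation, "gjmr"; after the second, "rmjg".

rmjg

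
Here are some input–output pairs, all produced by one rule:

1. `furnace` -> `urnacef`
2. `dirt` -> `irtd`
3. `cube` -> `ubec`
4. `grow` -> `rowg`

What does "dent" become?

What's happening: move the first character to the end.
Applying that to "dent" gives "entd".

entd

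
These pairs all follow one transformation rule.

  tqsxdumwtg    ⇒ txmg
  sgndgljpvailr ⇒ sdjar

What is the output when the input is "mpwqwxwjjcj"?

mqwc

Rule — keep one character in every 3, starting at position 1 (positions 1st, 4th, 7th, ...).
For "mpwqwxwjjcj" the result is "mqwc".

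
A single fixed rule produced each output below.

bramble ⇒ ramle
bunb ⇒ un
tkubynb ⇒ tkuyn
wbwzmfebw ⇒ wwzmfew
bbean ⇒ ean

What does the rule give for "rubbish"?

ruish

In each case the input is transformed by: remove every "b".
Doing the same to "rubbish": "ruish".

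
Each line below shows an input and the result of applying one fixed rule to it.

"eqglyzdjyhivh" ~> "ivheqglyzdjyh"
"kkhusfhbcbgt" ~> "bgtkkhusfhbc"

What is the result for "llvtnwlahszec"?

The rule is to move the last 3 characters to the front (rotate right by 3).
Doing the same to "llvtnwlahszec": "zecllvtnwlahs".

zecllvtnwlahs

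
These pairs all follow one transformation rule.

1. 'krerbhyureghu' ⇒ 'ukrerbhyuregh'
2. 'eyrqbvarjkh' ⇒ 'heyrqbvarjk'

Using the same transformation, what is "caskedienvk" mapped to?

The rule is to move the last character to the front.
Doing the same to "caskedienvk": "kcaskedienv".

kcaskedienv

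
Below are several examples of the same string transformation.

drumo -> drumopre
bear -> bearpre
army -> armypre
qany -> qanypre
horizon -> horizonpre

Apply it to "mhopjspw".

mhopjspwpre

Each output is the input with this applied: append "pre".
For "mhopjspw" the result is "mhopjspwpre".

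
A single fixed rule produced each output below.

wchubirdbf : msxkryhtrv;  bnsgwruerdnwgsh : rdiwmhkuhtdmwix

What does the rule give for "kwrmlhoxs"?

amhcbxeni

What's happening: shift every letter 10 places backward in the alphabet (wrapping around).
So "kwrmlhoxs" becomes "amhcbxeni".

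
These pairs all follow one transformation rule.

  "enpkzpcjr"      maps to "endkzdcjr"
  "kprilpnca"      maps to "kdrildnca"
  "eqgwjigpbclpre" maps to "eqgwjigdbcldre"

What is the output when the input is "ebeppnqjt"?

Each output is the input with this applied: replace every "p" with "d".
On "ebeppnqjt" that produces "ebeddnqjt".

ebeddnqjt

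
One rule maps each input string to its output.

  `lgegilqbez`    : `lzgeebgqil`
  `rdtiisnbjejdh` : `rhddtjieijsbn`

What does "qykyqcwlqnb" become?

qbynkqylqwc

Each output is the input with this applied: take characters alternately from the front and the back (1st, last, 2nd, 2nd-last, ...).
"qykyqcwlqnb" → "qbynkqylqwc".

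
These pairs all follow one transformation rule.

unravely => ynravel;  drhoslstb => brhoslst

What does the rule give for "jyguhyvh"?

What's happening: delete the first character, then move the last character to the front.
Starting from "jyguhyvh": after the first operation, "yguhyvh"; after the second, "hyguhyv".

hyguhyv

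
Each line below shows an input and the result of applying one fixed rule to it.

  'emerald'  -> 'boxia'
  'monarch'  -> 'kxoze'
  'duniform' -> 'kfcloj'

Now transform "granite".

The transformation: delete the first 2 characters, then shift every letter 3 places backward in the alphabet (wrapping around).
"granite" → "anite" → "xkfqb".

xkfqb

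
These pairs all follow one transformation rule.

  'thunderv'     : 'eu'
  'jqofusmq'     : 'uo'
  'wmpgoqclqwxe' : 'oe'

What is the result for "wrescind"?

In each case the input is transformed by: move the first 3 characters to the end (rotate left by 3), then keep only the vowels.
On "wrescind" that produces "ie".

ie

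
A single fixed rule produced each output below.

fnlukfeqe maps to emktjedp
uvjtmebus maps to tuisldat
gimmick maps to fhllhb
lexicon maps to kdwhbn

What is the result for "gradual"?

Looking at the pairs, the operation is to delete the last character, then shift every letter 1 place backward in the alphabet (wrapping around).
For "gradual", step one produces "gradua"; step two turns that into "fqzctz".

fqzctz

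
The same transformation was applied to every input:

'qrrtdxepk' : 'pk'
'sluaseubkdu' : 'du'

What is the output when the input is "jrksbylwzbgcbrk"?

What's happening: keep only the last 2 characters.
So "jrksbylwzbgcbrk" becomes "rk".

rk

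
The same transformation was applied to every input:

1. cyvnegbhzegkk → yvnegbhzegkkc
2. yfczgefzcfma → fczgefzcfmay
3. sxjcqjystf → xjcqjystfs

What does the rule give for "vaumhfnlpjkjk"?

aumhfnlpjkjkv

The pattern: move the first character to the end.
On "vaumhfnlpjkjk" that produces "aumhfnlpjkjkv".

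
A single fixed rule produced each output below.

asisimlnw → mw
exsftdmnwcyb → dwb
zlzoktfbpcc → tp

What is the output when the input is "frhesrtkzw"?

rz

Each output is the input with this applied: keep one character in every 3, starting at position 3 (positions 3rd, 6th, 9th, ...), then delete the first character.
On "frhesrtkzw": the first step gives "hrz", and the second then gives "rz".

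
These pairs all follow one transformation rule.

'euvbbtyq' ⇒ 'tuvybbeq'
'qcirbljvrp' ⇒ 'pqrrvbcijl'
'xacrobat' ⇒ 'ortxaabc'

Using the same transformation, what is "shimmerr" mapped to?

mrrsehim

Each output is the input with this applied: sort the characters into alphabetical order, then swap the front and back halves of the string.
Working it through for "shimmerr": intermediate "ehimmrrs", final "mrrsehim".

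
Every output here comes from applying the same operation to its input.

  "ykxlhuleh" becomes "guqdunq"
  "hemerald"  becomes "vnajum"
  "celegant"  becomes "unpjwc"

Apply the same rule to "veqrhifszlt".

zaqrobiuc

Each output is the input with this applied: delete the first 2 characters, then shift every letter 9 places forward in the alphabet (wrapping around).
On "veqrhifszlt": the first step gives "qrhifszlt", and the second then gives "zaqrobiuc".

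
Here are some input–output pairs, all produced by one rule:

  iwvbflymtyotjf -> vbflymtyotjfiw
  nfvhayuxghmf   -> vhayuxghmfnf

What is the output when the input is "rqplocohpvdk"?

plocohpvdkrq

In each case the input is transformed by: move the first 2 characters to the end (rotate left by 2).
Applying that to "rqplocohpvdk" gives "plocohpvdkrq".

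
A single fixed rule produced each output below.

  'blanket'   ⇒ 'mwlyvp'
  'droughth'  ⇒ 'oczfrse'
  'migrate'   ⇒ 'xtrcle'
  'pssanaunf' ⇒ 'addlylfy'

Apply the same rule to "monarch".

xzylcn

What's happening: shift every letter 11 places forward in the alphabet (wrapping around), then delete the last character.
For "monarch", step one produces "xzylcns"; step two turns that into "xzylcn".
(Check on "migrate": → "xtrclep" → "xtrcle" ✓)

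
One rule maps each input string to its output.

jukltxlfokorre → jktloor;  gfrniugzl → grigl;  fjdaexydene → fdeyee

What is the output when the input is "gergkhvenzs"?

grkvns

The pattern: keep every other character starting from the first (positions 1st, 3rd, 5th, ...).
Applying that to "gergkhvenzs" gives "grkvns".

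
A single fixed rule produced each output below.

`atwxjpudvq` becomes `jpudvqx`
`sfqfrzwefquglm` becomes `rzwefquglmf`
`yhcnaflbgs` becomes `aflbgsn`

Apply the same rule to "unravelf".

Looking at the pairs, the operation is to delete the first 3 characters, then move the first character to the end.
Applying that to "unravelf" gives "velfa".

velfa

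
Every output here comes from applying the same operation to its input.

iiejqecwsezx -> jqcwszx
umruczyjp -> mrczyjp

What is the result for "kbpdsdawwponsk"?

Looking at the pairs, the operation is to remove every vowel.
For "kbpdsdawwponsk" the result is "kbpdsdwwpnsk".

kbpdsdwwpnsk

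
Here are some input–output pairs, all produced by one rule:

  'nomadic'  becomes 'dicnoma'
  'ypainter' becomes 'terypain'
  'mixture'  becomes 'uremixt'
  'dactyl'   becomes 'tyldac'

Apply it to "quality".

ityqual

Rule — move the last 3 characters to the front (rotate right by 3).
Applying that to "quality" gives "ityqual".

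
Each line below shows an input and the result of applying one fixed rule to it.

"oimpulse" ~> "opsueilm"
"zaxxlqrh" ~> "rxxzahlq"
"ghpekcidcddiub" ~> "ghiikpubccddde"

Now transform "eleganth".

hlntaeeg

What's happening: sort the characters into alphabetical order, then swap the front and back halves of the string.
On "eleganth": the first step gives "aeeghlnt", and the second then gives "hlntaeeg".
(Check on "ghpekcidcddiub": → "bccdddeghiikpu" → "ghiikpubccddde" ✓)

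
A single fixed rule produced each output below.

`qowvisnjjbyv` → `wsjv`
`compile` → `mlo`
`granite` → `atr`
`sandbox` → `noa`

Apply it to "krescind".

eik

Looking at the pairs, the operation is to move the first 2 characters to the end (rotate left by 2), then keep one character in every 3, starting at position 1 (positions 1st, 4th, 7th, ...).
On "krescind" that produces "eik".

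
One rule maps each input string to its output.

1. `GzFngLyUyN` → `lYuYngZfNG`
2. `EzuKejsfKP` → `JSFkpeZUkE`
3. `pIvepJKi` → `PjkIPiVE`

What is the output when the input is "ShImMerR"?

mERrsHiM

Looking at the pairs, the operation is to swap the front and back halves of the string, then flip the case of every letter.
"ShImMerR" → "MerRShIm" → "mERrsHiM".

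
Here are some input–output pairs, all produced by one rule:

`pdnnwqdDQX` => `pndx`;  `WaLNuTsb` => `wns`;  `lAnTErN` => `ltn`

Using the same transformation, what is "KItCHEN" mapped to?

Looking at the pairs, the operation is to keep one character in every 3, starting at position 1 (positions 1st, 4th, 7th, ...), then convert every letter to lowercase.
"KItCHEN" → "KCN" → "kcn".
(Check on "WaLNuTsb": → "WNs" → "wns" ✓)

kcn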